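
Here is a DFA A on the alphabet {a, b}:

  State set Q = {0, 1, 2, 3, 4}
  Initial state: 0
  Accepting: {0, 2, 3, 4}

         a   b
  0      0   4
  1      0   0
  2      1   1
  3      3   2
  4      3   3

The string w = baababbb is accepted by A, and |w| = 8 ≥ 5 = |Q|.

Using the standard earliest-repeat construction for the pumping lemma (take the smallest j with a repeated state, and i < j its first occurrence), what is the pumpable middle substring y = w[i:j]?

a

State sequence: 0 -b-> 4 -a-> 3 -a-> 3 -b-> 2 -a-> 1 -b-> 0 -b-> 4 -b-> 3
First repeat at step 3: 3 was already visited.

So i = 2, j = 3, giving x = w[0:2] = ba, y = w[2:3] = a, z = w[3:8] = babbb.
Check: |xy| = 3 ≤ 5 and |y| = 1 ≥ 1. Reading y takes A from 3 back to 3, so every xyⁱz is accepted.
With |Q| = 5, pigeonhole forces a state repeat no later than step 5; the substring read between the first and second visits to that state can be pumped.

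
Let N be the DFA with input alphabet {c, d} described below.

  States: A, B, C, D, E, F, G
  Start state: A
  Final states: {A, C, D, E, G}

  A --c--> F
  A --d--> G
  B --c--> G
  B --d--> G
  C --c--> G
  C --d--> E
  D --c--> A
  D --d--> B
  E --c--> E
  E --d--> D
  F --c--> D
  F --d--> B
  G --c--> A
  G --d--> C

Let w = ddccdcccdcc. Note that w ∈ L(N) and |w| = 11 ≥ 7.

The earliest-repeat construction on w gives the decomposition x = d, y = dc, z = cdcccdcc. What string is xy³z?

xy^3z = d·dc·dc·dc·cdcccdcc = ddcdcdccdcccdcc.
Reading y = dc takes N from G back to G, so after x·y·y·y the machine is still in G, and z then leads to the accepting state A. Hence ddcdcdccdcccdcc ∈ L(N).

ddcdcdccdcccdcc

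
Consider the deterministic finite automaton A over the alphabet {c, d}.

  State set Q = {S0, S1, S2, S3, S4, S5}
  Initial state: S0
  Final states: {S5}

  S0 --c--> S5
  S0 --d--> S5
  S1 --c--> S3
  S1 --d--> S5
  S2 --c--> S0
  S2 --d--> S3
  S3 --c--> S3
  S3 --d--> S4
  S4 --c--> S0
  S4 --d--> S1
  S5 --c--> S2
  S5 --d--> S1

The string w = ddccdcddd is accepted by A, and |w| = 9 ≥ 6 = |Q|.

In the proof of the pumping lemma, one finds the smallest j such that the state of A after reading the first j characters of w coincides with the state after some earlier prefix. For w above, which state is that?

Run of A on w = d d c c d c d d d:
  step 0: S0  (start)
  step 1: S5  (read d: S0→S5)
  step 2: S1  (read d: S5→S1)
  step 3: S3  (read c: S1→S3)
  step 4: S3  (read c: S3→S3)   ← first repeat (S3 seen earlier)
  step 5: S4  (read d: S3→S4)
  step 6: S0  (read c: S4→S0)
  step 7: S5  (read d: S0→S5)
  step 8: S1  (read d: S5→S1)
  step 9: S5  (read d: S1→S5)

The earliest repeat is at step j = 4: A is in S3, which it already visited at step i = 3.
With |Q| = 6, pigeonhole forces a state repeat no later than step 6; the substring read between the first and second visits to that state can be pumped.

S3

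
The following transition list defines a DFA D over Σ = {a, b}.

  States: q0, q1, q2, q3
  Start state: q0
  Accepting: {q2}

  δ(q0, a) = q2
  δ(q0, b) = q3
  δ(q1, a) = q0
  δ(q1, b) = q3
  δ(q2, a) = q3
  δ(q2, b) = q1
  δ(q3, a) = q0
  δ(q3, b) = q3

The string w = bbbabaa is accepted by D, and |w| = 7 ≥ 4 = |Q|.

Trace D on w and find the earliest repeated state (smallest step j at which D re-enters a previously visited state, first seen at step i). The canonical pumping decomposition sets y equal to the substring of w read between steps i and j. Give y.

b

Run of D on w = b b b a b a a:
  step 0: q0  (start)
  step 1: q3  (read b: q0→q3)
  step 2: q3  (read b: q3→q3)   ← first repeat (q3 seen earlier)
  step 3: q3  (read b: q3→q3)
  step 4: q0  (read a: q3→q0)
  step 5: q3  (read b: q0→q3)
  step 6: q0  (read a: q3→q0)
  step 7: q2  (read a: q0→q2)

So i = 1, j = 2, giving x = w[0:1] = b, y = w[1:2] = b, z = w[2:7] = babaa.
Check: |xy| = 2 ≤ 4 and |y| = 1 ≥ 1. Reading y takes D from q3 back to q3, so every xyⁱz is accepted.
The DFA has 4 states, so the proof of the pumping lemma guarantees a repeated state among the first 4+1 visited; the segment between the two visits is the pumpable y.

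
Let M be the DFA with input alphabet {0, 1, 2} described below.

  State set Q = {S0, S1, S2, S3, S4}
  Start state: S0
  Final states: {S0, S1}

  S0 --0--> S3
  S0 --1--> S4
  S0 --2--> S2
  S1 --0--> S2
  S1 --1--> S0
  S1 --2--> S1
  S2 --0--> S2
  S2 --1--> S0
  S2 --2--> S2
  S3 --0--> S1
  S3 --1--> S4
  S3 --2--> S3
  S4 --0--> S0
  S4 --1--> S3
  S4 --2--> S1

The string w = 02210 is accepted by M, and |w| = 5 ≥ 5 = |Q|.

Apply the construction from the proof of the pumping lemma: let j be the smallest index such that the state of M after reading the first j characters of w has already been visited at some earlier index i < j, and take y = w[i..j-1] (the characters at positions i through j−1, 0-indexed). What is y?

2

Run of M on w = 0 2 2 1 0:
  step 0: S0  (start)
  step 1: S3  (read 0: S0→S3)
  step 2: S3  (read 2: S3→S3)   ← first repeat (S3 seen earlier)
  step 3: S3  (read 2: S3→S3)
  step 4: S4  (read 1: S3→S4)
  step 5: S0  (read 0: S4→S0)

So i = 1, j = 2, giving x = w[0:1] = 0, y = w[1:2] = 2, z = w[2:5] = 210.
Check: |xy| = 2 ≤ 5 and |y| = 1 ≥ 1. Reading y takes M from S3 back to S3, so every xyⁱz is accepted.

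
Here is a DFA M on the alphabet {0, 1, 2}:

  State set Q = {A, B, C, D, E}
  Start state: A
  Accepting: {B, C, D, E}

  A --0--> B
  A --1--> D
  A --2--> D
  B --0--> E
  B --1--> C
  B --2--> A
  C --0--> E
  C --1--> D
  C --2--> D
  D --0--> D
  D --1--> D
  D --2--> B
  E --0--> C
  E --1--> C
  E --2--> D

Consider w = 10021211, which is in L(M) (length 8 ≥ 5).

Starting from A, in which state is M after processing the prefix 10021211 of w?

Run of M on the first 8 characters of w = 1 0 0 2 1 2 1 1:
  step 0: A  (start)
  step 1: D  (read 1: A→D)
  step 2: D  (read 0: D→D)
  step 3: D  (read 0: D→D)
  step 4: B  (read 2: D→B)
  step 5: C  (read 1: B→C)
  step 6: D  (read 2: C→D)
  step 7: D  (read 1: D→D)
  step 8: D  (read 1: D→D)

After reading 8 characters, M is in state D.
(This kind of state-tracing is the core of the pumping-lemma construction: with 5 states, pigeonhole forces a repeat within the first 5 steps.)

D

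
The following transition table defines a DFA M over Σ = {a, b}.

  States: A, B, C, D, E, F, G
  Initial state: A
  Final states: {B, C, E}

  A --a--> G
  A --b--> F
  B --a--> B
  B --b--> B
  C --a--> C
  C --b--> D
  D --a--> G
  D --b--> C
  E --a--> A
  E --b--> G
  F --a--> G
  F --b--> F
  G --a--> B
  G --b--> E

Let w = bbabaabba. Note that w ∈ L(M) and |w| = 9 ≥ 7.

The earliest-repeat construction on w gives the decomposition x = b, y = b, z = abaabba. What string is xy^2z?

bbbabaabba

xy^2z = b·b·b·abaabba = bbbabaabba.
Reading y = b takes M from F back to F, so after x·y·y the machine is still in F, and z then leads to the accepting state B. Hence bbbabaabba ∈ L(M).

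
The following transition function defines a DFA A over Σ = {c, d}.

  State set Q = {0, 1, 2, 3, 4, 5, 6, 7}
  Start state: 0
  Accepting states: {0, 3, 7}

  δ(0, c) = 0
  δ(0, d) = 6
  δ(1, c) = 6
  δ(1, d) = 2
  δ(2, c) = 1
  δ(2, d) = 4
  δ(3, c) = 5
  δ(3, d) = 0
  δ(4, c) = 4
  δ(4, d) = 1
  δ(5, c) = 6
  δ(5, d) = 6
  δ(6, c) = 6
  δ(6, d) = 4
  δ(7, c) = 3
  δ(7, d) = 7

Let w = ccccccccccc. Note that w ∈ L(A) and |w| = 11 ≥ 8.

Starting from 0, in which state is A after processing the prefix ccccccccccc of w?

0

State sequence: 0 -c-> 0 -c-> 0 -c-> 0 -c-> 0 -c-> 0 -c-> 0 -c-> 0 -c-> 0 -c-> 0 -c-> 0 -c-> 0

After reading 11 characters, A is in state 0.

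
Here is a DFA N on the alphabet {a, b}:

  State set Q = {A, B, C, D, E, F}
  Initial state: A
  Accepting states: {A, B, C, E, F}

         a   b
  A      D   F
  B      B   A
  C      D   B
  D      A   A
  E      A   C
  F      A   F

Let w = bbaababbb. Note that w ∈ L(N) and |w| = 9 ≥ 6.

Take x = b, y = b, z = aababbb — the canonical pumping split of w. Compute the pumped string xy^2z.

xy^2z = b·b·b·aababbb = bbbaababbb.
Reading y = b takes N from F back to F, so after x·y·y the machine is still in F, and z then leads to the accepting state F. Hence bbbaababbb ∈ L(N).

bbbaababbb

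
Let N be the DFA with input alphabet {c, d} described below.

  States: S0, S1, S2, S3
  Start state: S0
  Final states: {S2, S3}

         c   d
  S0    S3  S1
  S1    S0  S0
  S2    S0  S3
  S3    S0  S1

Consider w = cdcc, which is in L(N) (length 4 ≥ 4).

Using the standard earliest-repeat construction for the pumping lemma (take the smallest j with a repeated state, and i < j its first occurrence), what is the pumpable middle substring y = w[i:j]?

cdc

Run of N on w = c d c c:
  step 0: S0  (start)
  step 1: S3  (read c: S0→S3)
  step 2: S1  (read d: S3→S1)
  step 3: S0  (read c: S1→S0)   ← first repeat (S0 seen earlier)
  step 4: S3  (read c: S0→S3)

So i = 0, j = 3, giving x = w[0:0] = ε, y = w[0:3] = cdc, z = w[3:4] = c.
Check: |xy| = 3 ≤ 4 and |y| = 3 ≥ 1. Reading y takes N from S0 back to S0, so every xyⁱz is accepted.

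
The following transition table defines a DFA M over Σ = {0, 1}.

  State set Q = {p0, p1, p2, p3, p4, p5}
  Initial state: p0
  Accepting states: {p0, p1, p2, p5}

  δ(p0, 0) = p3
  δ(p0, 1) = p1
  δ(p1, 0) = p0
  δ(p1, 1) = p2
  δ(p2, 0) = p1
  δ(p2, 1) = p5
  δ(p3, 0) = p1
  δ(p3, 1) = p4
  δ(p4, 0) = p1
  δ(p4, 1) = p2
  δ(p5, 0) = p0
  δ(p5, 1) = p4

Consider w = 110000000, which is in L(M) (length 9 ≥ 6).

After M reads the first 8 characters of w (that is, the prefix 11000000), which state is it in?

State sequence: p0 -1-> p1 -1-> p2 -0-> p1 -0-> p0 -0-> p3 -0-> p1 -0-> p0 -0-> p3

After reading 8 characters, M is in state p3.
(This kind of state-tracing is the core of the pumping-lemma construction: with 6 states, pigeonhole forces a repeat within the first 6 steps.)

p3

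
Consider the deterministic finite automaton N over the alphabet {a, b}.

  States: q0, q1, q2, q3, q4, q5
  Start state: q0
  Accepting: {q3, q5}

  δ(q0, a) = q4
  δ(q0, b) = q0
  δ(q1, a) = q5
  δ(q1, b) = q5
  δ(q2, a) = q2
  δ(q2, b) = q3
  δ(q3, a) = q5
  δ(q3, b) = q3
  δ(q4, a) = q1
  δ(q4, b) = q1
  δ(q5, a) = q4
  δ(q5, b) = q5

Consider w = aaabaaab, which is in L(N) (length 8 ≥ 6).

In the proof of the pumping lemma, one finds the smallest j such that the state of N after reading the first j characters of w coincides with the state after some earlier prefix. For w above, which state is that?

Run of N on w = a a a b a a a b:
  step 0: q0  (start)
  step 1: q4  (read a: q0→q4)
  step 2: q1  (read a: q4→q1)
  step 3: q5  (read a: q1→q5)
  step 4: q5  (read b: q5→q5)   ← first repeat (q5 seen earlier)
  step 5: q4  (read a: q5→q4)
  step 6: q1  (read a: q4→q1)
  step 7: q5  (read a: q1→q5)
  step 8: q5  (read b: q5→q5)

The earliest repeat is at step j = 4: N is in q5, which it already visited at step i = 3.
Pumping length from the standard proof: p = 6 (the number of states). The repeated state found above gives |xy| = j ≤ 6 and |y| = j − i ≥ 1.

q5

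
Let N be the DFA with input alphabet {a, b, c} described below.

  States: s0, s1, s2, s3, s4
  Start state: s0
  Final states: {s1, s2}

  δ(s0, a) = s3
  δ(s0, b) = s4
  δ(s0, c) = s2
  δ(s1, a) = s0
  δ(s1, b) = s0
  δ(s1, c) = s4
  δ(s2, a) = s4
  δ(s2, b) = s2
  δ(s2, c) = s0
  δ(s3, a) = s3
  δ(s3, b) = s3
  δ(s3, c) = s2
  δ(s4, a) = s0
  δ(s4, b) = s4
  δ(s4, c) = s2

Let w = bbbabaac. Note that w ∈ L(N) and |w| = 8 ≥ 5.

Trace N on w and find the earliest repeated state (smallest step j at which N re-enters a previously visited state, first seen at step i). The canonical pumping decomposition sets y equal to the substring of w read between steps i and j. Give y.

Run of N on w = b b b a b a a c:
  step 0: s0  (start)
  step 1: s4  (read b: s0→s4)
  step 2: s4  (read b: s4→s4)   ← first repeat (s4 seen earlier)
  step 3: s4  (read b: s4→s4)
  step 4: s0  (read a: s4→s0)
  step 5: s4  (read b: s0→s4)
  step 6: s0  (read a: s4→s0)
  step 7: s3  (read a: s0→s3)
  step 8: s2  (read c: s3→s2)

So i = 1, j = 2, giving x = w[0:1] = b, y = w[1:2] = b, z = w[2:8] = babaac.
Check: |xy| = 2 ≤ 5 and |y| = 1 ≥ 1. Reading y takes N from s4 back to s4, so every xyⁱz is accepted.

b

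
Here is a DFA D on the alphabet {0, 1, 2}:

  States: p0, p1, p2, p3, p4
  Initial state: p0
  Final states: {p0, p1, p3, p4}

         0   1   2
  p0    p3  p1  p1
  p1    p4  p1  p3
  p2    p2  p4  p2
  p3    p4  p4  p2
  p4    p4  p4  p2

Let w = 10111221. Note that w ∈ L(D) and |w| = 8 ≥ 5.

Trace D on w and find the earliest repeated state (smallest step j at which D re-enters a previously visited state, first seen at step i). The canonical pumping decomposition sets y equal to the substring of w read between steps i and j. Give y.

1

State sequence: p0 -1-> p1 -0-> p4 -1-> p4 -1-> p4 -1-> p4 -2-> p2 -2-> p2 -1-> p4
First repeat at step 3: p4 was already visited.

So i = 2, j = 3, giving x = w[0:2] = 10, y = w[2:3] = 1, z = w[3:8] = 11221.
Check: |xy| = 3 ≤ 5 and |y| = 1 ≥ 1. Reading y takes D from p4 back to p4, so every xyⁱz is accepted.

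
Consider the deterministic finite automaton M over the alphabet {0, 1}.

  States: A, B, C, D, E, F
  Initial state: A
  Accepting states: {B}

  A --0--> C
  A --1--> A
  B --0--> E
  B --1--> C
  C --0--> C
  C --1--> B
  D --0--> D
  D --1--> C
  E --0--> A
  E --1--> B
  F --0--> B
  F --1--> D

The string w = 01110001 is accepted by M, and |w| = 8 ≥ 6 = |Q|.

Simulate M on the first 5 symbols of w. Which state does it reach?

State sequence: A -0-> C -1-> B -1-> C -1-> B -0-> E

After reading 5 characters, M is in state E.

E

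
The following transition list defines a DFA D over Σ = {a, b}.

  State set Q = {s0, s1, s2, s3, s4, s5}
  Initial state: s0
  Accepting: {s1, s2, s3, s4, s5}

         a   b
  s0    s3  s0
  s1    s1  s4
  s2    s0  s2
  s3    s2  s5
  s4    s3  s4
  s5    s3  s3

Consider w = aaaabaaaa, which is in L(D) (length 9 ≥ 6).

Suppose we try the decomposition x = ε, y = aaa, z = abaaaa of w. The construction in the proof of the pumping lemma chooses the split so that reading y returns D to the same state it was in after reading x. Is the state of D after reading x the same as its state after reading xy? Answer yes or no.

Run of D on the first 3 characters of w = a a a:
  step 0: s0  (start)
  step 1: s3  (read a: s0→s3)
  step 2: s2  (read a: s3→s2)
  step 3: s0  (read a: s2→s0)

After x (step 0): s0. After xy (step 3): s0.
They match, so y = aaa drives D around a cycle from s0 back to itself; pumping y any number of times keeps D in s0 before reading z, and xyⁱz ∈ L(D) for every i ≥ 0.

yes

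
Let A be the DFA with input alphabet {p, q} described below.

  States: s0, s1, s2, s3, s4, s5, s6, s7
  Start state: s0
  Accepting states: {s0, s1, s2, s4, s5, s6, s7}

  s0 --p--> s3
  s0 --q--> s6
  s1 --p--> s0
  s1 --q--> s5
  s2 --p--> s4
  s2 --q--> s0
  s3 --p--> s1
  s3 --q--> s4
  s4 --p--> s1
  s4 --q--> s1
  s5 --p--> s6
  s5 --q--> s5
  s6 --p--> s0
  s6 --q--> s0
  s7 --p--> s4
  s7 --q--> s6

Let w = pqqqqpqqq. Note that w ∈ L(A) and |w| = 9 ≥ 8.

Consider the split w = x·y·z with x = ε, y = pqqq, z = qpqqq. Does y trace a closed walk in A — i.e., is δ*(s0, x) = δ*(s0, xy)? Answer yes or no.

State sequence: s0 -p-> s3 -q-> s4 -q-> s1 -q-> s5

After x (step 0): s0. After xy (step 4): s5.
They differ (s0 ≠ s5), so y is not a cycle from the state after x; this split is not the one the pumping-lemma construction produces, and pumping y need not keep the string in L(A).

no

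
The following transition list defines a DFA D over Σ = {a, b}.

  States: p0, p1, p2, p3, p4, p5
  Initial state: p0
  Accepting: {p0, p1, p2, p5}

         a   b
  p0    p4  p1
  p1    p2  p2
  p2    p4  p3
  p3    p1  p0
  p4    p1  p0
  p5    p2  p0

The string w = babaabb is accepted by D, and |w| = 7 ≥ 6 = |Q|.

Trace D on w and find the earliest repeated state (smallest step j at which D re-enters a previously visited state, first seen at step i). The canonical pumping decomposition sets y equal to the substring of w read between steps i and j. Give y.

aba

State sequence: p0 -b-> p1 -a-> p2 -b-> p3 -a-> p1 -a-> p2 -b-> p3 -b-> p0
First repeat at step 4: p1 was already visited.

So i = 1, j = 4, giving x = w[0:1] = b, y = w[1:4] = aba, z = w[4:7] = abb.
Check: |xy| = 4 ≤ 6 and |y| = 3 ≥ 1. Reading y takes D from p1 back to p1, so every xyⁱz is accepted.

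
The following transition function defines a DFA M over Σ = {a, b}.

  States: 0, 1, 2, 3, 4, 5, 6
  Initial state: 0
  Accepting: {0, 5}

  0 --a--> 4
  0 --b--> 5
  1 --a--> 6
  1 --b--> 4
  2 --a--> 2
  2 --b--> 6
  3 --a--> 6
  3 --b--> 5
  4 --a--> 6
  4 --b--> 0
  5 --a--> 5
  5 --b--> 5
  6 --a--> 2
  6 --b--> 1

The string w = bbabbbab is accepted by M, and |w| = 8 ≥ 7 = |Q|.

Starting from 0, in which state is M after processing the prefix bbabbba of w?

5

State sequence: 0 -b-> 5 -b-> 5 -a-> 5 -b-> 5 -b-> 5 -b-> 5 -a-> 5

After reading 7 characters, M is in state 5.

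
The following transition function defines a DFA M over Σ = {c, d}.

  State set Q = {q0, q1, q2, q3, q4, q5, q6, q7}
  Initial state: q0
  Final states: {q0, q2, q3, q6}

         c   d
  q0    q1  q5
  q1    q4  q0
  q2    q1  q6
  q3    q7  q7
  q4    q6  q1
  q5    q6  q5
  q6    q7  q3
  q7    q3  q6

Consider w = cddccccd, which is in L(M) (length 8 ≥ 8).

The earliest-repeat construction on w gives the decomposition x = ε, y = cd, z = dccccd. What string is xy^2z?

cdcddccccd

xy^2z = ε·cd·cd·dccccd = cdcddccccd.
Reading y = cd takes M from q0 back to q0, so after x·y·y the machine is still in q0, and z then leads to the accepting state q6. Hence cdcddccccd ∈ L(M).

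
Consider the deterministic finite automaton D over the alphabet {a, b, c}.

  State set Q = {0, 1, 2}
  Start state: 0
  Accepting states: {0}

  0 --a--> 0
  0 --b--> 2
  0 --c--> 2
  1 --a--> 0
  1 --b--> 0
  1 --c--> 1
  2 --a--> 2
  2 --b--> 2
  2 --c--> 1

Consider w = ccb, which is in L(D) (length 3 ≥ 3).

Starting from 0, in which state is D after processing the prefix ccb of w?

0

State sequence: 0 -c-> 2 -c-> 1 -b-> 0

After reading 3 characters, D is in state 0.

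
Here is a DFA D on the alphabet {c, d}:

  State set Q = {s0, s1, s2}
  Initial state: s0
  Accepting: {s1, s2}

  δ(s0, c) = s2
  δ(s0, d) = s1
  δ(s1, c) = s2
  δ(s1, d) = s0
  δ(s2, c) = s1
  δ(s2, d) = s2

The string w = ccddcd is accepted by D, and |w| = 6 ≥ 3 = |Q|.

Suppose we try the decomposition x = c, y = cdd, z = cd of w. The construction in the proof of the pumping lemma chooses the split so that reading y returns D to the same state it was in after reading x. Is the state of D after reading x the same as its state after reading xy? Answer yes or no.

no

Run of D on the first 4 characters of w = c c d d:
  step 0: s0  (start)
  step 1: s2  (read c: s0→s2)
  step 2: s1  (read c: s2→s1)
  step 3: s0  (read d: s1→s0)
  step 4: s1  (read d: s0→s1)

After x (step 1): s2. After xy (step 4): s1.
They differ (s2 ≠ s1), so y is not a cycle from the state after x; this split is not the one the pumping-lemma construction produces, and pumping y need not keep the string in L(D).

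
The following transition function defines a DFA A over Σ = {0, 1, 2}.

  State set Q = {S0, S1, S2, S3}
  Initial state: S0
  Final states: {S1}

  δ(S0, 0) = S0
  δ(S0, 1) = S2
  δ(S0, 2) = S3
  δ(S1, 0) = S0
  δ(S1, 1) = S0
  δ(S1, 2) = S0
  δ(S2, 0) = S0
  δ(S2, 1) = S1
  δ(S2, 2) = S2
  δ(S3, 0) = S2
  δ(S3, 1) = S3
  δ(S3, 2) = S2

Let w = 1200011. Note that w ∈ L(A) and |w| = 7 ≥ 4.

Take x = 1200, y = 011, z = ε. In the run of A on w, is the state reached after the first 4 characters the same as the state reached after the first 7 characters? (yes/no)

State sequence: S0 -1-> S2 -2-> S2 -0-> S0 -0-> S0 -0-> S0 -1-> S2 -1-> S1

After x (step 4): S0. After xy (step 7): S1.
They differ (S0 ≠ S1), so y is not a cycle from the state after x; this split is not the one the pumping-lemma construction produces, and pumping y need not keep the string in L(A).

no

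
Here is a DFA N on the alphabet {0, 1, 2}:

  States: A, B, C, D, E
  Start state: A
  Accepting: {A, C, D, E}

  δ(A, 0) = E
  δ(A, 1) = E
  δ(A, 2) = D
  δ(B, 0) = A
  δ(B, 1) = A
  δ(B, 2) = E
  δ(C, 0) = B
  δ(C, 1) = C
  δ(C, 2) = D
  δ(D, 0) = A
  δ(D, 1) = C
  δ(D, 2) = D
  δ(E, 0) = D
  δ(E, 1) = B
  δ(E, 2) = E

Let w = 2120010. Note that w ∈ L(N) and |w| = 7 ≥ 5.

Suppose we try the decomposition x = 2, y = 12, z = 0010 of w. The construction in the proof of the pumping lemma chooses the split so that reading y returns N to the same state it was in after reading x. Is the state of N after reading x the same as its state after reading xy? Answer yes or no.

State sequence: A -2-> D -1-> C -2-> D

After x (step 1): D. After xy (step 3): D.
They match, so y = 12 drives N around a cycle from D back to itself; pumping y any number of times keeps N in D before reading z, and xyⁱz ∈ L(N) for every i ≥ 0.

yes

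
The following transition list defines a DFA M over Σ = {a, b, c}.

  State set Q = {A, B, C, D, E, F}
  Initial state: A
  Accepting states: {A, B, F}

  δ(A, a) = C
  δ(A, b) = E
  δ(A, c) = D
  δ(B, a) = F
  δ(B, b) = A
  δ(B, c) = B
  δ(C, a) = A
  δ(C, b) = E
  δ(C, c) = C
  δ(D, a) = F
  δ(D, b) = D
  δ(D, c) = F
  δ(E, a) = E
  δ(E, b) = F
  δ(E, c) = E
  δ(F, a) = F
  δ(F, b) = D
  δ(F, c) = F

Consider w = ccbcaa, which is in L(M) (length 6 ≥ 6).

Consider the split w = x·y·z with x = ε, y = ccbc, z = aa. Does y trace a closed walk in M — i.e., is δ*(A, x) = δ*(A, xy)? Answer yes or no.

State sequence: A -c-> D -c-> F -b-> D -c-> F

After x (step 0): A. After xy (step 4): F.
They differ (A ≠ F), so y is not a cycle from the state after x; this split is not the one the pumping-lemma construction produces, and pumping y need not keep the string in L(M).

no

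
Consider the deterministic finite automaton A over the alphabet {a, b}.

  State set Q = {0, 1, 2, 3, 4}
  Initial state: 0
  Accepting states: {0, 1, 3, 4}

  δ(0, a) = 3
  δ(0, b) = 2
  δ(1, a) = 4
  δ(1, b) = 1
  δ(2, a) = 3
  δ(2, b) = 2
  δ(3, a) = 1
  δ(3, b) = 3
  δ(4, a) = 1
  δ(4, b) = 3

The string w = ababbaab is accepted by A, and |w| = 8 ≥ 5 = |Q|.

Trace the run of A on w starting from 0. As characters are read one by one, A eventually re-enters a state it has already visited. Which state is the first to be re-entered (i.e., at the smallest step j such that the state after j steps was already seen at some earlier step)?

3

Run of A on w = a b a b b a a b:
  step 0: 0  (start)
  step 1: 3  (read a: 0→3)
  step 2: 3  (read b: 3→3)   ← first repeat (3 seen earlier)
  step 3: 1  (read a: 3→1)
  step 4: 1  (read b: 1→1)
  step 5: 1  (read b: 1→1)
  step 6: 4  (read a: 1→4)
  step 7: 1  (read a: 4→1)
  step 8: 1  (read b: 1→1)

The earliest repeat is at step j = 2: A is in 3, which it already visited at step i = 1.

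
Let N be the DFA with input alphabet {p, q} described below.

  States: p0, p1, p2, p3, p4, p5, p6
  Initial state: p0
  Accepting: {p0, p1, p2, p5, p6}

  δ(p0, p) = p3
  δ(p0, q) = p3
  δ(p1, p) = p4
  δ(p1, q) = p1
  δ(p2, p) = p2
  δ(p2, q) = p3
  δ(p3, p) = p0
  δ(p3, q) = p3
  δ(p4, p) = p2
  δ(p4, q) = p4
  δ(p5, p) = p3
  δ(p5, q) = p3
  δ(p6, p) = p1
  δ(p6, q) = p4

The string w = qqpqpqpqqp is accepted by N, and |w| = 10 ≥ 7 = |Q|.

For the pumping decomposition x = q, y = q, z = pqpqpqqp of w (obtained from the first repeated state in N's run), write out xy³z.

xy^3z = q·q·q·q·pqpqpqqp = qqqqpqpqpqqp.
Reading y = q takes N from p3 back to p3, so after x·y·y·y the machine is still in p3, and z then leads to the accepting state p0. Hence qqqqpqpqpqqp ∈ L(N).

qqqqpqpqpqqp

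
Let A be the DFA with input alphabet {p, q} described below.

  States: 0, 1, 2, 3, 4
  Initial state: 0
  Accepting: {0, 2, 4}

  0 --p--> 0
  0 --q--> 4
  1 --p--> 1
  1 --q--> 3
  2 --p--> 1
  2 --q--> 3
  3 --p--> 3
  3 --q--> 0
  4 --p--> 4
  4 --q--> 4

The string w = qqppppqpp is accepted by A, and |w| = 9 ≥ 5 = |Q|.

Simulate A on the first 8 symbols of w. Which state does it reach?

State sequence: 0 -q-> 4 -q-> 4 -p-> 4 -p-> 4 -p-> 4 -p-> 4 -q-> 4 -p-> 4

After reading 8 characters, A is in state 4.
(This kind of state-tracing is the core of the pumping-lemma construction: with 5 states, pigeonhole forces a repeat within the first 5 steps.)

4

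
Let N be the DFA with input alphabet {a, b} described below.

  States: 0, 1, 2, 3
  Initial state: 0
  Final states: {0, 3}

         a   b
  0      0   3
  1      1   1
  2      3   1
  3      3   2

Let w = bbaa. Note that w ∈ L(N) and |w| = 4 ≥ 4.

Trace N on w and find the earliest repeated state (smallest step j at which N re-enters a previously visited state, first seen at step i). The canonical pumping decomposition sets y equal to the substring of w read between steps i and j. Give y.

State sequence: 0 -b-> 3 -b-> 2 -a-> 3 -a-> 3
First repeat at step 3: 3 was already visited.

So i = 1, j = 3, giving x = w[0:1] = b, y = w[1:3] = ba, z = w[3:4] = a.
Check: |xy| = 3 ≤ 4 and |y| = 2 ≥ 1. Reading y takes N from 3 back to 3, so every xyⁱz is accepted.
Since N has 4 states, any run of length ≥ 4 visits 4+1 states, so by pigeonhole some state repeats within the first 4 steps — that repeat gives the pumpable loop.

ba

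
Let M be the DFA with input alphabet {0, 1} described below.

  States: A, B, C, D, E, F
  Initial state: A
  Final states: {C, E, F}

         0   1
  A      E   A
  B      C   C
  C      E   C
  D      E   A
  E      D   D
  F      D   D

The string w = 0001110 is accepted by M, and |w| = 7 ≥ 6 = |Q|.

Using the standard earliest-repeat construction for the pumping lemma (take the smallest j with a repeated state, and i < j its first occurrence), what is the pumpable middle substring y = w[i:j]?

00

State sequence: A -0-> E -0-> D -0-> E -1-> D -1-> A -1-> A -0-> E
First repeat at step 3: E was already visited.

So i = 1, j = 3, giving x = w[0:1] = 0, y = w[1:3] = 00, z = w[3:7] = 1110.
Check: |xy| = 3 ≤ 6 and |y| = 2 ≥ 1. Reading y takes M from E back to E, so every xyⁱz is accepted.
With |Q| = 6, pigeonhole forces a state repeat no later than step 6; the substring read between the first and second visits to that state can be pumped.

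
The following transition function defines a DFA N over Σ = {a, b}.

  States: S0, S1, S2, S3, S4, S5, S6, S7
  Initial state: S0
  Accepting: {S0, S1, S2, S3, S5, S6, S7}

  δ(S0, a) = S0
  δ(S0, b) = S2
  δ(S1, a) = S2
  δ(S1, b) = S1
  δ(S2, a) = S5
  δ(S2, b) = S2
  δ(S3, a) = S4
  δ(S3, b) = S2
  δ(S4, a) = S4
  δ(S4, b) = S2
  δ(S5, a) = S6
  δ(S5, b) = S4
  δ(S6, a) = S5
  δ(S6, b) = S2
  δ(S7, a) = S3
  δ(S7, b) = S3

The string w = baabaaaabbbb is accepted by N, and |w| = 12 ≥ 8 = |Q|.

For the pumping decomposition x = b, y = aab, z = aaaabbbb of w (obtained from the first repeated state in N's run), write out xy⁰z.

xy⁰z = xz = b·aaaabbbb = baaaabbbb.
Reading y = aab takes N from S2 back to S2, so after x the machine is still in S2, and z then leads to the accepting state S2. Hence baaaabbbb ∈ L(N).

baaaabbbb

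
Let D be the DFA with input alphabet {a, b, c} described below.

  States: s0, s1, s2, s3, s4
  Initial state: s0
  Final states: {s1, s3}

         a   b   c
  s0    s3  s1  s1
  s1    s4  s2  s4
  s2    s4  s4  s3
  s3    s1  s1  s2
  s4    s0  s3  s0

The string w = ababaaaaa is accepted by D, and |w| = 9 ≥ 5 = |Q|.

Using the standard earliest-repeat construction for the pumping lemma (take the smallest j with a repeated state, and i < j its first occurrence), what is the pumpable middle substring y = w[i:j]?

bab

State sequence: s0 -a-> s3 -b-> s1 -a-> s4 -b-> s3 -a-> s1 -a-> s4 -a-> s0 -a-> s3 -a-> s1
First repeat at step 4: s3 was already visited.

So i = 1, j = 4, giving x = w[0:1] = a, y = w[1:4] = bab, z = w[4:9] = aaaaa.
Check: |xy| = 4 ≤ 5 and |y| = 3 ≥ 1. Reading y takes D from s3 back to s3, so every xyⁱz is accepted.
The DFA has 5 states, so the proof of the pumping lemma guarantees a repeated state among the first 5+1 visited; the segment between the two visits is the pumpable y.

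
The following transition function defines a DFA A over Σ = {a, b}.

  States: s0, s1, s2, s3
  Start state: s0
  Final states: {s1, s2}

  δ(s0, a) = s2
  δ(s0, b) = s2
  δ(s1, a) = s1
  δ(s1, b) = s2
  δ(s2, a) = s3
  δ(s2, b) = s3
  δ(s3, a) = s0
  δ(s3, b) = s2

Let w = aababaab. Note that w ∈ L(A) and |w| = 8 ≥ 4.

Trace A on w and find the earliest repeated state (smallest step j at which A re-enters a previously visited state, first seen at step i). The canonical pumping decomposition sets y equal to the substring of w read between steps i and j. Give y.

ab

Run of A on w = a a b a b a a b:
  step 0: s0  (start)
  step 1: s2  (read a: s0→s2)
  step 2: s3  (read a: s2→s3)
  step 3: s2  (read b: s3→s2)   ← first repeat (s2 seen earlier)
  step 4: s3  (read a: s2→s3)
  step 5: s2  (read b: s3→s2)
  step 6: s3  (read a: s2→s3)
  step 7: s0  (read a: s3→s0)
  step 8: s2  (read b: s0→s2)

So i = 1, j = 3, giving x = w[0:1] = a, y = w[1:3] = ab, z = w[3:8] = abaab.
Check: |xy| = 3 ≤ 4 and |y| = 2 ≥ 1. Reading y takes A from s2 back to s2, so every xyⁱz is accepted.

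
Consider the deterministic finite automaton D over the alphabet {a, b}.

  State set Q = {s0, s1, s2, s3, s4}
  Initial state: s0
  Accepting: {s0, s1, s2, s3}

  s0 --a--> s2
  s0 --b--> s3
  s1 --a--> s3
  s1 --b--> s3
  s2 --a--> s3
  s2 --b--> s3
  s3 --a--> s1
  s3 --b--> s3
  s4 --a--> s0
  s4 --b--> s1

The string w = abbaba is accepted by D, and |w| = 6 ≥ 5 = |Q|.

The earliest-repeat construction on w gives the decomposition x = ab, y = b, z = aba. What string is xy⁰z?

xy⁰z = xz = ab·aba = ababa.
Reading y = b takes D from s3 back to s3, so after x the machine is still in s3, and z then leads to the accepting state s1. Hence ababa ∈ L(D).

ababa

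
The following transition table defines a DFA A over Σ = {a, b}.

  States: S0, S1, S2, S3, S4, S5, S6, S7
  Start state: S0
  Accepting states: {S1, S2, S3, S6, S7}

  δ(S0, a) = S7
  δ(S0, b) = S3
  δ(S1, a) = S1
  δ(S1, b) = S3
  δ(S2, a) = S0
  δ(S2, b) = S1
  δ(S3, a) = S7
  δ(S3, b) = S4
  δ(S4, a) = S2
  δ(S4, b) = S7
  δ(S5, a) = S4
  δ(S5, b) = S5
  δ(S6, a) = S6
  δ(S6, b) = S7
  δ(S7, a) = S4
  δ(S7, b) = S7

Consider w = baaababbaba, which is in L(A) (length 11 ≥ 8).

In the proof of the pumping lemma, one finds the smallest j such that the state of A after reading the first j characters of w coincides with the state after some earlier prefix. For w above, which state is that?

S1

Run of A on w = b a a a b a b b a b a:
  step 0: S0  (start)
  step 1: S3  (read b: S0→S3)
  step 2: S7  (read a: S3→S7)
  step 3: S4  (read a: S7→S4)
  step 4: S2  (read a: S4→S2)
  step 5: S1  (read b: S2→S1)
  step 6: S1  (read a: S1→S1)   ← first repeat (S1 seen earlier)
  step 7: S3  (read b: S1→S3)
  step 8: S4  (read b: S3→S4)
  step 9: S2  (read a: S4→S2)
  step 10: S1  (read b: S2→S1)
  step 11: S1  (read a: S1→S1)

The earliest repeat is at step j = 6: A is in S1, which it already visited at step i = 5.
The DFA has 8 states, so the proof of the pumping lemma guarantees a repeated state among the first 8+1 visited; the segment between the two visits is the pumpable y.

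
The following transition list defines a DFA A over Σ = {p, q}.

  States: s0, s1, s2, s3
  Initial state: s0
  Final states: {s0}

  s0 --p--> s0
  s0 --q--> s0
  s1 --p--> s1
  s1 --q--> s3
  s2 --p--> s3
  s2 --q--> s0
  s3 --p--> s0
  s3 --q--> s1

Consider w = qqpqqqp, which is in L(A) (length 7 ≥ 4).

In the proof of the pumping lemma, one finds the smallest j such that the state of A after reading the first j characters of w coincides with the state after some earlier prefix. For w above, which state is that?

Run of A on w = q q p q q q p:
  step 0: s0  (start)
  step 1: s0  (read q: s0→s0)   ← first repeat (s0 seen earlier)
  step 2: s0  (read q: s0→s0)
  step 3: s0  (read p: s0→s0)
  step 4: s0  (read q: s0→s0)
  step 5: s0  (read q: s0→s0)
  step 6: s0  (read q: s0→s0)
  step 7: s0  (read p: s0→s0)

The earliest repeat is at step j = 1: A is in s0, which it already visited at step i = 0.
With |Q| = 4, pigeonhole forces a state repeat no later than step 4; the substring read between the first and second visits to that state can be pumped.

s0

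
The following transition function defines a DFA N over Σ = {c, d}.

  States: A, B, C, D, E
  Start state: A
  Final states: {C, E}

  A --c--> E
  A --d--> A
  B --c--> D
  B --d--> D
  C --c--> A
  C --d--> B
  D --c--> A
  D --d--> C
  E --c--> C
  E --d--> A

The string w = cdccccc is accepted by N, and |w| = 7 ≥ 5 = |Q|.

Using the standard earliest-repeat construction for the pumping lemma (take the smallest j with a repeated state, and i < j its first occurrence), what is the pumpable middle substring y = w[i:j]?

cd

Run of N on w = c d c c c c c:
  step 0: A  (start)
  step 1: E  (read c: A→E)
  step 2: A  (read d: E→A)   ← first repeat (A seen earlier)
  step 3: E  (read c: A→E)
  step 4: C  (read c: E→C)
  step 5: A  (read c: C→A)
  step 6: E  (read c: A→E)
  step 7: C  (read c: E→C)

So i = 0, j = 2, giving x = w[0:0] = ε, y = w[0:2] = cd, z = w[2:7] = ccccc.
Check: |xy| = 2 ≤ 5 and |y| = 2 ≥ 1. Reading y takes N from A back to A, so every xyⁱz is accepted.
With |Q| = 5, pigeonhole forces a state repeat no later than step 5; the substring read between the first and second visits to that state can be pumped.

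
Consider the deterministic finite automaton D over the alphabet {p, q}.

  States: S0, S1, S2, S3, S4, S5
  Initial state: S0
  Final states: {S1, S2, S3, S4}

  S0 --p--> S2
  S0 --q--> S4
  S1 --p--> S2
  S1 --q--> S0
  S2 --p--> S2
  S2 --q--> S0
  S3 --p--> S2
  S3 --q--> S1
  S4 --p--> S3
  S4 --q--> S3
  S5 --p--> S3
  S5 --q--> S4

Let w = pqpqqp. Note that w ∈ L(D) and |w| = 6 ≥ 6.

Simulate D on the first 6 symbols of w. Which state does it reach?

S3

State sequence: S0 -p-> S2 -q-> S0 -p-> S2 -q-> S0 -q-> S4 -p-> S3

After reading 6 characters, D is in state S3.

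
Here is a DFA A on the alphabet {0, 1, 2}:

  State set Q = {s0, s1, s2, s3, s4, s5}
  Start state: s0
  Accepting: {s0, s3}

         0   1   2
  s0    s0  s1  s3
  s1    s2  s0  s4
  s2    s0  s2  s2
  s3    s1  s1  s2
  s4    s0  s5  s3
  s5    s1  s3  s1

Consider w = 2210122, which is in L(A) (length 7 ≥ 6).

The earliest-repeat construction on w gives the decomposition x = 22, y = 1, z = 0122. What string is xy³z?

xy^3z = 22·1·1·1·0122 = 221110122.
Reading y = 1 takes A from s2 back to s2, so after x·y·y·y the machine is still in s2, and z then leads to the accepting state s3. Hence 221110122 ∈ L(A).

221110122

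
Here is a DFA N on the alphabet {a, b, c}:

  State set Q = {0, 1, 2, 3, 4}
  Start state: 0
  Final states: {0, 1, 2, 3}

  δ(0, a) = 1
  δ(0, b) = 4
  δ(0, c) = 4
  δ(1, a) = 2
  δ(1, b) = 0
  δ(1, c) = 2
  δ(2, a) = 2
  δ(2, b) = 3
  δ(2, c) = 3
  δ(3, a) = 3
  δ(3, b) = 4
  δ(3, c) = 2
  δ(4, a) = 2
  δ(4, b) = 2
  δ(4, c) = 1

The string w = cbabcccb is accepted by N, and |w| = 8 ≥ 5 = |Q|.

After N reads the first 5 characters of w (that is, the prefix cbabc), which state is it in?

State sequence: 0 -c-> 4 -b-> 2 -a-> 2 -b-> 3 -c-> 2

After reading 5 characters, N is in state 2.
(This kind of state-tracing is the core of the pumping-lemma construction: with 5 states, pigeonhole forces a repeat within the first 5 steps.)

2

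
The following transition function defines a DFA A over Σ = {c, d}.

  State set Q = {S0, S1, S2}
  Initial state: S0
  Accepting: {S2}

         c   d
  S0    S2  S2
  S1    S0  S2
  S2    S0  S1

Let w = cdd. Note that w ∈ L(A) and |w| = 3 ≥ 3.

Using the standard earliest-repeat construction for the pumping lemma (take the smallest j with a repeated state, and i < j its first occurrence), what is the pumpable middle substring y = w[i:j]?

dd

State sequence: S0 -c-> S2 -d-> S1 -d-> S2
First repeat at step 3: S2 was already visited.

So i = 1, j = 3, giving x = w[0:1] = c, y = w[1:3] = dd, z = w[3:3] = ε.
Check: |xy| = 3 ≤ 3 and |y| = 2 ≥ 1. Reading y takes A from S2 back to S2, so every xyⁱz is accepted.
The DFA has 3 states, so the proof of the pumping lemma guarantees a repeated state among the first 3+1 visited; the segment between the two visits is the pumpable y.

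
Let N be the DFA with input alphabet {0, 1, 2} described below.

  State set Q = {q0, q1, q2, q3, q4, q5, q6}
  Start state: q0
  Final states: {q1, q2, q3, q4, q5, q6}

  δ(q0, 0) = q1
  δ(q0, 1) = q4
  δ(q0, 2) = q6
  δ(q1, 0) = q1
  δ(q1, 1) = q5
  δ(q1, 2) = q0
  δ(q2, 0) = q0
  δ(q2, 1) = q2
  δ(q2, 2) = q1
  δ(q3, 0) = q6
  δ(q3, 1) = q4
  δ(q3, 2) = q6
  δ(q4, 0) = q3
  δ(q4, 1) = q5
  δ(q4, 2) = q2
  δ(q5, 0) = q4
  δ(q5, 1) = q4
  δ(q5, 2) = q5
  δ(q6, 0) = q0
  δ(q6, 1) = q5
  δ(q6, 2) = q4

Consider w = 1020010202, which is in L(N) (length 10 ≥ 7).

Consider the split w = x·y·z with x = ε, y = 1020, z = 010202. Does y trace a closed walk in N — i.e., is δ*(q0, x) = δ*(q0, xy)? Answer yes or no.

yes

Run of N on the first 4 characters of w = 1 0 2 0:
  step 0: q0  (start)
  step 1: q4  (read 1: q0→q4)
  step 2: q3  (read 0: q4→q3)
  step 3: q6  (read 2: q3→q6)
  step 4: q0  (read 0: q6→q0)

After x (step 0): q0. After xy (step 4): q0.
They match, so y = 1020 drives N around a cycle from q0 back to itself; pumping y any number of times keeps N in q0 before reading z, and xyⁱz ∈ L(N) for every i ≥ 0.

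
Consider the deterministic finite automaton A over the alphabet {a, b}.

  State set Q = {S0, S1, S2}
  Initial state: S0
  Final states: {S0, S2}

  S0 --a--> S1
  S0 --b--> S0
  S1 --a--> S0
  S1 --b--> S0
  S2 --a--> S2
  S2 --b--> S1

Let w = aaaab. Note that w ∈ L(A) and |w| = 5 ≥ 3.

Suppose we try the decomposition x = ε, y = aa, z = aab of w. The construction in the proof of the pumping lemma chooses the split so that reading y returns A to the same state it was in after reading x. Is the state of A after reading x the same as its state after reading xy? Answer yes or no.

State sequence: S0 -a-> S1 -a-> S0

After x (step 0): S0. After xy (step 2): S0.
They match, so y = aa drives A around a cycle from S0 back to itself; pumping y any number of times keeps A in S0 before reading z, and xyⁱz ∈ L(A) for every i ≥ 0.

yes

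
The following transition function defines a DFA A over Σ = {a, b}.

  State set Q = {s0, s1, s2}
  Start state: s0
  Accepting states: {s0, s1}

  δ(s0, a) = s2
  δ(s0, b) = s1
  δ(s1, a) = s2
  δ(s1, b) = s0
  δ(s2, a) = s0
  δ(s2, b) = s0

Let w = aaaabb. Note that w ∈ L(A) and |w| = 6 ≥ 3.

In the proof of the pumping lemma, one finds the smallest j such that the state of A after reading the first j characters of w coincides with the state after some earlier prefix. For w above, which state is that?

s0

State sequence: s0 -a-> s2 -a-> s0 -a-> s2 -a-> s0 -b-> s1 -b-> s0
First repeat at step 2: s0 was already visited.

The earliest repeat is at step j = 2: A is in s0, which it already visited at step i = 0.
With |Q| = 3, pigeonhole forces a state repeat no later than step 3; the substring read between the first and second visits to that state can be pumped.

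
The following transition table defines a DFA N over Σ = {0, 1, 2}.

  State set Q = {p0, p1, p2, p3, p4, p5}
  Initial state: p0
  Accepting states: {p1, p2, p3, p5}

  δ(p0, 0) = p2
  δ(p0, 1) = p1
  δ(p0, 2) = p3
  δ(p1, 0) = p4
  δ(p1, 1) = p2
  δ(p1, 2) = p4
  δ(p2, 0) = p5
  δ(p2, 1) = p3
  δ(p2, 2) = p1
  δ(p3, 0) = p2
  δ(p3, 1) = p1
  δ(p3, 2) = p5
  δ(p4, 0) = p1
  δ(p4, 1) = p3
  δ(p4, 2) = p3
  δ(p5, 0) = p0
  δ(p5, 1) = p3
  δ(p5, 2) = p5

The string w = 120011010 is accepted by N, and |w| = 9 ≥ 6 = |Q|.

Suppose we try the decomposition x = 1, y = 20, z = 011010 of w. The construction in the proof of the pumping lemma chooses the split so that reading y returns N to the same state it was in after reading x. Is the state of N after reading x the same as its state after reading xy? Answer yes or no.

State sequence: p0 -1-> p1 -2-> p4 -0-> p1

After x (step 1): p1. After xy (step 3): p1.
They match, so y = 20 drives N around a cycle from p1 back to itself; pumping y any number of times keeps N in p1 before reading z, and xyⁱz ∈ L(N) for every i ≥ 0.

yes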